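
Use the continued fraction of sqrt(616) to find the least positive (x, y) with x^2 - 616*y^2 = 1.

(x, y) = (21295, 858)

First expand sqrt(616) as a continued fraction. With x_i = (sqrt(616) + m_i)/d_i and (m_0, d_0) = (0, 1): a_0 = floor(sqrt(616)) = 24, since 24^2 = 576 <= 616 < 625 = 25^2.
Iterate m_{i+1} = d_i*a_i - m_i, d_{i+1} = (616 - m_{i+1}^2)/d_i, a_{i+1} = floor((a_0 + m_{i+1})/d_{i+1}):
  m_1 = 1*24 - 0 = 24, d_1 = (616 - 24^2)/1 = 40/1 = 40, a_1 = floor((24 + 24)/40) = 1.
  m_2 = 40*1 - 24 = 16, d_2 = (616 - 16^2)/40 = 360/40 = 9, a_2 = floor((24 + 16)/9) = 4.
  m_3 = 9*4 - 16 = 20, d_3 = (616 - 20^2)/9 = 216/9 = 24, a_3 = floor((24 + 20)/24) = 1.
  m_4 = 24*1 - 20 = 4, d_4 = (616 - 4^2)/24 = 600/24 = 25, a_4 = floor((24 + 4)/25) = 1.
  m_5 = 25*1 - 4 = 21, d_5 = (616 - 21^2)/25 = 175/25 = 7, a_5 = floor((24 + 21)/7) = 6.
  m_6 = 7*6 - 21 = 21, d_6 = (616 - 21^2)/7 = 175/7 = 25, a_6 = floor((24 + 21)/25) = 1.
  m_7 = 25*1 - 21 = 4, d_7 = (616 - 4^2)/25 = 600/25 = 24, a_7 = floor((24 + 4)/24) = 1.
  m_8 = 24*1 - 4 = 20, d_8 = (616 - 20^2)/24 = 216/24 = 9, a_8 = floor((24 + 20)/9) = 4.
  m_9 = 9*4 - 20 = 16, d_9 = (616 - 16^2)/9 = 360/9 = 40, a_9 = floor((24 + 16)/40) = 1.
  m_10 = 40*1 - 16 = 24, d_10 = (616 - 24^2)/40 = 40/40 = 1, a_10 = floor((24 + 24)/1) = 48.
  m_11 = 1*48 - 24 = 24, d_11 = (616 - 24^2)/1 = 40/1 = 40: (m_11, d_11) = (m_1, d_1) = (24, 40), so from here the quotients repeat a_1, ..., a_10; the period length is 10.
So sqrt(616) = [24; (1, 4, 1, 1, 6, 1, 1, 4, 1, 48)] with period length k = 10.
k is even, so the fundamental solution of x^2 - 616y^2 = 1 is (p_{k-1}, q_{k-1}) = (p_9, q_9); compute convergents through index 9.
Convergents (p_i = a_i*p_{i-1} + p_{i-2}, q_i = a_i*q_{i-1} + q_{i-2} with p_{-2}=0, p_{-1}=1, q_{-2}=1, q_{-1}=0):
  i=0: a_0=24, p_0 = 24*1 + 0 = 24, q_0 = 24*0 + 1 = 1.
  i=1: a_1=1, p_1 = 1*24 + 1 = 25, q_1 = 1*1 + 0 = 1.
  i=2: a_2=4, p_2 = 4*25 + 24 = 124, q_2 = 4*1 + 1 = 5.
  i=3: a_3=1, p_3 = 1*124 + 25 = 149, q_3 = 1*5 + 1 = 6.
  i=4: a_4=1, p_4 = 1*149 + 124 = 273, q_4 = 1*6 + 5 = 11.
  i=5: a_5=6, p_5 = 6*273 + 149 = 1787, q_5 = 6*11 + 6 = 72.
  i=6: a_6=1, p_6 = 1*1787 + 273 = 2060, q_6 = 1*72 + 11 = 83.
  i=7: a_7=1, p_7 = 1*2060 + 1787 = 3847, q_7 = 1*83 + 72 = 155.
  i=8: a_8=4, p_8 = 4*3847 + 2060 = 17448, q_8 = 4*155 + 83 = 703.
  i=9: a_9=1, p_9 = 1*17448 + 3847 = 21295, q_9 = 1*703 + 155 = 858.
Check: 21295^2 - 616*858^2 = 453477025 - 453477024 = 1, so (x, y) = (21295, 858) solves the equation, and by the theorem it is the least positive solution.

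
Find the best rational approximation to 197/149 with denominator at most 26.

33/25

Expand x = 197/149 as a continued fraction with the Euclidean algorithm:
  197 = 1*149 + 48, so a_0 = 1.
  149 = 3*48 + 5, so a_1 = 3.
  48 = 9*5 + 3, so a_2 = 9.
  5 = 1*3 + 2, so a_3 = 1.
  3 = 1*2 + 1, so a_4 = 1.
  2 = 2*1 + 0, so a_5 = 2.
so x = [1; 3, 9, 1, 1, 2].
Convergents (p_i = a_i*p_{i-1} + p_{i-2}, q_i = a_i*q_{i-1} + q_{i-2} with p_{-2}=0, p_{-1}=1, q_{-2}=1, q_{-1}=0), until the denominator exceeds 26:
  i=0: a_0=1, p_0 = 1*1 + 0 = 1, q_0 = 1*0 + 1 = 1.
  i=1: a_1=3, p_1 = 3*1 + 1 = 4, q_1 = 3*1 + 0 = 3.
  i=2: a_2=9, p_2 = 9*4 + 1 = 37, q_2 = 9*3 + 1 = 28.
q_2 = 28 > 26, so the last convergent with denominator <= 26 is p_1/q_1 = 4/3.
The closest fraction with denominator <= 26 is either p_1/q_1 or the intermediate fraction (k*p_1 + p_0)/(k*q_1 + q_0) with the largest k >= 1 whose denominator stays <= 26; these approach x as k grows, and every other convergent or intermediate fraction in range is farther away.
Largest k: floor((26 - q_0)/q_1) = floor((26 - 1)/3) = 8.
That gives (8*4 + 1)/(8*3 + 1) = 33/25.
Compare the errors: |x - 4/3| = |197*3 - 4*149|/(149*3) = 5/447, and |x - 33/25| = |197*25 - 33*149|/(149*25) = 8/3725.
Cross-multiplying, 8*447 = 3576 < 18625 = 5*3725, so 8/3725 is smaller: the intermediate fraction 33/25 is closer to x than 4/3.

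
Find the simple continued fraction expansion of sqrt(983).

Write x_i = (sqrt(983) + m_i)/d_i with (m_0, d_0) = (0, 1). a_0 = floor(sqrt(983)) = 31, since 31^2 = 961 <= 983 < 1024 = 32^2.
Iterate m_{i+1} = d_i*a_i - m_i, d_{i+1} = (983 - m_{i+1}^2)/d_i, a_{i+1} = floor((a_0 + m_{i+1})/d_{i+1}):
  m_1 = 1*31 - 0 = 31, d_1 = (983 - 31^2)/1 = 22/1 = 22, a_1 = floor((31 + 31)/22) = 2.
  m_2 = 22*2 - 31 = 13, d_2 = (983 - 13^2)/22 = 814/22 = 37, a_2 = floor((31 + 13)/37) = 1.
  m_3 = 37*1 - 13 = 24, d_3 = (983 - 24^2)/37 = 407/37 = 11, a_3 = floor((31 + 24)/11) = 5.
  m_4 = 11*5 - 24 = 31, d_4 = (983 - 31^2)/11 = 22/11 = 2, a_4 = floor((31 + 31)/2) = 31.
  m_5 = 2*31 - 31 = 31, d_5 = (983 - 31^2)/2 = 22/2 = 11, a_5 = floor((31 + 31)/11) = 5.
  m_6 = 11*5 - 31 = 24, d_6 = (983 - 24^2)/11 = 407/11 = 37, a_6 = floor((31 + 24)/37) = 1.
  m_7 = 37*1 - 24 = 13, d_7 = (983 - 13^2)/37 = 814/37 = 22, a_7 = floor((31 + 13)/22) = 2.
  m_8 = 22*2 - 13 = 31, d_8 = (983 - 31^2)/22 = 22/22 = 1, a_8 = floor((31 + 31)/1) = 62.
  m_9 = 1*62 - 31 = 31, d_9 = (983 - 31^2)/1 = 22/1 = 22: (m_9, d_9) = (m_1, d_1) = (31, 22), so from here the quotients repeat a_1, ..., a_8; the period length is 8.
Hence the expansion of sqrt(983) is a_0 = 31 followed by the repeating block 2, 1, 5, 31, 5, 1, 2, 62 (period 8).

[31; (2, 1, 5, 31, 5, 1, 2, 62)]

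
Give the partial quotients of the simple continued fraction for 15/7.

Run the Euclidean algorithm on 15 and 7; the successive quotients are the partial quotients a_0, a_1, ... (each step inverts the fractional part left over by the previous one):
  15 = 2*7 + 1, so a_0 = 2.
  7 = 7*1 + 0, so a_1 = 7.
The remainder reaches 0 after 2 divisions, so the expansion has 2 partial quotients, read off in order.

[2; 7]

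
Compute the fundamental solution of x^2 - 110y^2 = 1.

(x, y) = (21, 2)

First expand sqrt(110) as a continued fraction. With x_i = (sqrt(110) + m_i)/d_i and (m_0, d_0) = (0, 1): a_0 = floor(sqrt(110)) = 10, since 10^2 = 100 <= 110 < 121 = 11^2.
Iterate m_{i+1} = d_i*a_i - m_i, d_{i+1} = (110 - m_{i+1}^2)/d_i, a_{i+1} = floor((a_0 + m_{i+1})/d_{i+1}):
  m_1 = 1*10 - 0 = 10, d_1 = (110 - 10^2)/1 = 10/1 = 10, a_1 = floor((10 + 10)/10) = 2.
  m_2 = 10*2 - 10 = 10, d_2 = (110 - 10^2)/10 = 10/10 = 1, a_2 = floor((10 + 10)/1) = 20.
  m_3 = 1*20 - 10 = 10, d_3 = (110 - 10^2)/1 = 10/1 = 10: (m_3, d_3) = (m_1, d_1) = (10, 10), so from here the quotients repeat a_1, a_2; the period length is 2.
So sqrt(110) = [10; (2, 20)] with period length k = 2.
k is even, so the fundamental solution of x^2 - 110y^2 = 1 is (p_{k-1}, q_{k-1}) = (p_1, q_1); compute convergents through index 1.
Convergents (p_i = a_i*p_{i-1} + p_{i-2}, q_i = a_i*q_{i-1} + q_{i-2} with p_{-2}=0, p_{-1}=1, q_{-2}=1, q_{-1}=0):
  i=0: a_0=10, p_0 = 10*1 + 0 = 10, q_0 = 10*0 + 1 = 1.
  i=1: a_1=2, p_1 = 2*10 + 1 = 21, q_1 = 2*1 + 0 = 2.
Check: 21^2 - 110*2^2 = 441 - 440 = 1, so (x, y) = (21, 2) solves the equation, and by the theorem it is the least positive solution.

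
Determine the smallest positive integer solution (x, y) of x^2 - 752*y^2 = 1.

First expand sqrt(752) as a continued fraction. With x_i = (sqrt(752) + m_i)/d_i and (m_0, d_0) = (0, 1): a_0 = floor(sqrt(752)) = 27, since 27^2 = 729 <= 752 < 784 = 28^2.
Iterate m_{i+1} = d_i*a_i - m_i, d_{i+1} = (752 - m_{i+1}^2)/d_i, a_{i+1} = floor((a_0 + m_{i+1})/d_{i+1}):
  m_1 = 1*27 - 0 = 27, d_1 = (752 - 27^2)/1 = 23/1 = 23, a_1 = floor((27 + 27)/23) = 2.
  m_2 = 23*2 - 27 = 19, d_2 = (752 - 19^2)/23 = 391/23 = 17, a_2 = floor((27 + 19)/17) = 2.
  m_3 = 17*2 - 19 = 15, d_3 = (752 - 15^2)/17 = 527/17 = 31, a_3 = floor((27 + 15)/31) = 1.
  m_4 = 31*1 - 15 = 16, d_4 = (752 - 16^2)/31 = 496/31 = 16, a_4 = floor((27 + 16)/16) = 2.
  m_5 = 16*2 - 16 = 16, d_5 = (752 - 16^2)/16 = 496/16 = 31, a_5 = floor((27 + 16)/31) = 1.
  m_6 = 31*1 - 16 = 15, d_6 = (752 - 15^2)/31 = 527/31 = 17, a_6 = floor((27 + 15)/17) = 2.
  m_7 = 17*2 - 15 = 19, d_7 = (752 - 19^2)/17 = 391/17 = 23, a_7 = floor((27 + 19)/23) = 2.
  m_8 = 23*2 - 19 = 27, d_8 = (752 - 27^2)/23 = 23/23 = 1, a_8 = floor((27 + 27)/1) = 54.
  m_9 = 1*54 - 27 = 27, d_9 = (752 - 27^2)/1 = 23/1 = 23: (m_9, d_9) = (m_1, d_1) = (27, 23), so from here the quotients repeat a_1, ..., a_8; the period length is 8.
So sqrt(752) = [27; (2, 2, 1, 2, 1, 2, 2, 54)] with period length k = 8.
k is even, so the fundamental solution of x^2 - 752y^2 = 1 is (p_{k-1}, q_{k-1}) = (p_7, q_7); compute convergents through index 7.
Convergents (p_i = a_i*p_{i-1} + p_{i-2}, q_i = a_i*q_{i-1} + q_{i-2} with p_{-2}=0, p_{-1}=1, q_{-2}=1, q_{-1}=0):
  i=0: a_0=27, p_0 = 27*1 + 0 = 27, q_0 = 27*0 + 1 = 1.
  i=1: a_1=2, p_1 = 2*27 + 1 = 55, q_1 = 2*1 + 0 = 2.
  i=2: a_2=2, p_2 = 2*55 + 27 = 137, q_2 = 2*2 + 1 = 5.
  i=3: a_3=1, p_3 = 1*137 + 55 = 192, q_3 = 1*5 + 2 = 7.
  i=4: a_4=2, p_4 = 2*192 + 137 = 521, q_4 = 2*7 + 5 = 19.
  i=5: a_5=1, p_5 = 1*521 + 192 = 713, q_5 = 1*19 + 7 = 26.
  i=6: a_6=2, p_6 = 2*713 + 521 = 1947, q_6 = 2*26 + 19 = 71.
  i=7: a_7=2, p_7 = 2*1947 + 713 = 4607, q_7 = 2*71 + 26 = 168.
Check: 4607^2 - 752*168^2 = 21224449 - 21224448 = 1, so (x, y) = (4607, 168) solves the equation, and by the theorem it is the least positive solution.

(x, y) = (4607, 168)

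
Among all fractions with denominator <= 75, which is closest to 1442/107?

Expand x = 1442/107 as a continued fraction with the Euclidean algorithm:
  1442 = 13*107 + 51, so a_0 = 13.
  107 = 2*51 + 5, so a_1 = 2.
  51 = 10*5 + 1, so a_2 = 10.
  5 = 5*1 + 0, so a_3 = 5.
so x = [13; 2, 10, 5].
Convergents (p_i = a_i*p_{i-1} + p_{i-2}, q_i = a_i*q_{i-1} + q_{i-2} with p_{-2}=0, p_{-1}=1, q_{-2}=1, q_{-1}=0), until the denominator exceeds 75:
  i=0: a_0=13, p_0 = 13*1 + 0 = 13, q_0 = 13*0 + 1 = 1.
  i=1: a_1=2, p_1 = 2*13 + 1 = 27, q_1 = 2*1 + 0 = 2.
  i=2: a_2=10, p_2 = 10*27 + 13 = 283, q_2 = 10*2 + 1 = 21.
  i=3: a_3=5, p_3 = 5*283 + 27 = 1442, q_3 = 5*21 + 2 = 107.
q_3 = 107 > 75, so the last convergent with denominator <= 75 is p_2/q_2 = 283/21.
The closest fraction with denominator <= 75 is either p_2/q_2 or the intermediate fraction (k*p_2 + p_1)/(k*q_2 + q_1) with the largest k >= 1 whose denominator stays <= 75; these approach x as k grows, and every other convergent or intermediate fraction in range is farther away.
Largest k: floor((75 - q_1)/q_2) = floor((75 - 2)/21) = 3.
That gives (3*283 + 27)/(3*21 + 2) = 876/65.
Compare the errors: |x - 283/21| = |1442*21 - 283*107|/(107*21) = 1/2247, and |x - 876/65| = |1442*65 - 876*107|/(107*65) = 2/6955.
Cross-multiplying, 2*2247 = 4494 < 6955 = 1*6955, so 2/6955 is smaller: the intermediate fraction 876/65 is closer to x than 283/21.

876/65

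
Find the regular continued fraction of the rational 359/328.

[1; 10, 1, 1, 2, 1, 1, 2]

Run the Euclidean algorithm on 359 and 328; the successive quotients are the partial quotients a_0, a_1, ... (each step inverts the fractional part left over by the previous one):
  359 = 1*328 + 31, so a_0 = 1.
  328 = 10*31 + 18, so a_1 = 10.
  31 = 1*18 + 13, so a_2 = 1.
  18 = 1*13 + 5, so a_3 = 1.
  13 = 2*5 + 3, so a_4 = 2.
  5 = 1*3 + 2, so a_5 = 1.
  3 = 1*2 + 1, so a_6 = 1.
  2 = 2*1 + 0, so a_7 = 2.
The remainder reaches 0 after 8 divisions, so the expansion has 8 partial quotients, read off in order.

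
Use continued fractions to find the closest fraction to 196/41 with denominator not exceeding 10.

Expand x = 196/41 as a continued fraction with the Euclidean algorithm:
  196 = 4*41 + 32, so a_0 = 4.
  41 = 1*32 + 9, so a_1 = 1.
  32 = 3*9 + 5, so a_2 = 3.
  9 = 1*5 + 4, so a_3 = 1.
  5 = 1*4 + 1, so a_4 = 1.
  4 = 4*1 + 0, so a_5 = 4.
so x = [4; 1, 3, 1, 1, 4].
Convergents (p_i = a_i*p_{i-1} + p_{i-2}, q_i = a_i*q_{i-1} + q_{i-2} with p_{-2}=0, p_{-1}=1, q_{-2}=1, q_{-1}=0), until the denominator exceeds 10:
  i=0: a_0=4, p_0 = 4*1 + 0 = 4, q_0 = 4*0 + 1 = 1.
  i=1: a_1=1, p_1 = 1*4 + 1 = 5, q_1 = 1*1 + 0 = 1.
  i=2: a_2=3, p_2 = 3*5 + 4 = 19, q_2 = 3*1 + 1 = 4.
  i=3: a_3=1, p_3 = 1*19 + 5 = 24, q_3 = 1*4 + 1 = 5.
  i=4: a_4=1, p_4 = 1*24 + 19 = 43, q_4 = 1*5 + 4 = 9.
  i=5: a_5=4, p_5 = 4*43 + 24 = 196, q_5 = 4*9 + 5 = 41.
q_5 = 41 > 10, so the last convergent with denominator <= 10 is p_4/q_4 = 43/9.
The closest fraction with denominator <= 10 is either p_4/q_4 or the intermediate fraction (k*p_4 + p_3)/(k*q_4 + q_3) with the largest k >= 1 whose denominator stays <= 10; these approach x as k grows, and every other convergent or intermediate fraction in range is farther away.
Largest k: floor((10 - q_3)/q_4) = floor((10 - 5)/9) = 0.
Since k = 0, no intermediate fraction beyond p_4/q_4 has denominator <= 10, so the convergent 43/9 is the closest (its error is |196*9 - 43*41|/(41*9) = 1/369).

43/9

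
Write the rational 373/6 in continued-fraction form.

Run the Euclidean algorithm on 373 and 6; the successive quotients are the partial quotients a_0, a_1, ... (each step inverts the fractional part left over by the previous one):
  373 = 62*6 + 1, so a_0 = 62.
  6 = 6*1 + 0, so a_1 = 6.
The remainder reaches 0 after 2 divisions, so the expansion has 2 partial quotients, read off in order.

[62; 6]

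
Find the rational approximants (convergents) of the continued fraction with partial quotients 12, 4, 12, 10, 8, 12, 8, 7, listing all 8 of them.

12/1, 49/4, 600/49, 6049/494, 48992/4001, 593953/48506, 4800616/392049, 34198265/2792849

Using the convergent recurrence p_i = a_i*p_{i-1} + p_{i-2}, q_i = a_i*q_{i-1} + q_{i-2} with p_{-2}=0, p_{-1}=1, q_{-2}=1, q_{-1}=0:
  i=0: a_0=12, p_0 = 12*1 + 0 = 12, q_0 = 12*0 + 1 = 1.
  i=1: a_1=4, p_1 = 4*12 + 1 = 49, q_1 = 4*1 + 0 = 4.
  i=2: a_2=12, p_2 = 12*49 + 12 = 600, q_2 = 12*4 + 1 = 49.
  i=3: a_3=10, p_3 = 10*600 + 49 = 6049, q_3 = 10*49 + 4 = 494.
  i=4: a_4=8, p_4 = 8*6049 + 600 = 48992, q_4 = 8*494 + 49 = 4001.
  i=5: a_5=12, p_5 = 12*48992 + 6049 = 593953, q_5 = 12*4001 + 494 = 48506.
  i=6: a_6=8, p_6 = 8*593953 + 48992 = 4800616, q_6 = 8*48506 + 4001 = 392049.
  i=7: a_7=7, p_7 = 7*4800616 + 593953 = 34198265, q_7 = 7*392049 + 48506 = 2792849.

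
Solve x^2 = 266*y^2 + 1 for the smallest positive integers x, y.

(x, y) = (685, 42)

First expand sqrt(266) as a continued fraction. With x_i = (sqrt(266) + m_i)/d_i and (m_0, d_0) = (0, 1): a_0 = floor(sqrt(266)) = 16, since 16^2 = 256 <= 266 < 289 = 17^2.
Iterate m_{i+1} = d_i*a_i - m_i, d_{i+1} = (266 - m_{i+1}^2)/d_i, a_{i+1} = floor((a_0 + m_{i+1})/d_{i+1}):
  m_1 = 1*16 - 0 = 16, d_1 = (266 - 16^2)/1 = 10/1 = 10, a_1 = floor((16 + 16)/10) = 3.
  m_2 = 10*3 - 16 = 14, d_2 = (266 - 14^2)/10 = 70/10 = 7, a_2 = floor((16 + 14)/7) = 4.
  m_3 = 7*4 - 14 = 14, d_3 = (266 - 14^2)/7 = 70/7 = 10, a_3 = floor((16 + 14)/10) = 3.
  m_4 = 10*3 - 14 = 16, d_4 = (266 - 16^2)/10 = 10/10 = 1, a_4 = floor((16 + 16)/1) = 32.
  m_5 = 1*32 - 16 = 16, d_5 = (266 - 16^2)/1 = 10/1 = 10: (m_5, d_5) = (m_1, d_1) = (16, 10), so from here the quotients repeat a_1, ..., a_4; the period length is 4.
So sqrt(266) = [16; (3, 4, 3, 32)] with period length k = 4.
k is even, so the fundamental solution of x^2 - 266y^2 = 1 is (p_{k-1}, q_{k-1}) = (p_3, q_3); compute convergents through index 3.
Convergents (p_i = a_i*p_{i-1} + p_{i-2}, q_i = a_i*q_{i-1} + q_{i-2} with p_{-2}=0, p_{-1}=1, q_{-2}=1, q_{-1}=0):
  i=0: a_0=16, p_0 = 16*1 + 0 = 16, q_0 = 16*0 + 1 = 1.
  i=1: a_1=3, p_1 = 3*16 + 1 = 49, q_1 = 3*1 + 0 = 3.
  i=2: a_2=4, p_2 = 4*49 + 16 = 212, q_2 = 4*3 + 1 = 13.
  i=3: a_3=3, p_3 = 3*212 + 49 = 685, q_3 = 3*13 + 3 = 42.
Check: 685^2 - 266*42^2 = 469225 - 469224 = 1, so (x, y) = (685, 42) solves the equation, and by the theorem it is the least positive solution.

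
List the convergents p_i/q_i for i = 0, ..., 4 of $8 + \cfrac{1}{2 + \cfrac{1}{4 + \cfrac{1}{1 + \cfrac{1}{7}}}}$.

8/1, 17/2, 76/9, 93/11, 727/86

Using the convergent recurrence p_i = a_i*p_{i-1} + p_{i-2}, q_i = a_i*q_{i-1} + q_{i-2} with p_{-2}=0, p_{-1}=1, q_{-2}=1, q_{-1}=0:
  i=0: a_0=8, p_0 = 8*1 + 0 = 8, q_0 = 8*0 + 1 = 1.
  i=1: a_1=2, p_1 = 2*8 + 1 = 17, q_1 = 2*1 + 0 = 2.
  i=2: a_2=4, p_2 = 4*17 + 8 = 76, q_2 = 4*2 + 1 = 9.
  i=3: a_3=1, p_3 = 1*76 + 17 = 93, q_3 = 1*9 + 2 = 11.
  i=4: a_4=7, p_4 = 7*93 + 76 = 727, q_4 = 7*11 + 9 = 86.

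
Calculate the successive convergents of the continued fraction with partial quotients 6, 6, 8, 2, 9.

6/1, 37/6, 302/49, 641/104, 6071/985

Using the convergent recurrence p_i = a_i*p_{i-1} + p_{i-2}, q_i = a_i*q_{i-1} + q_{i-2} with p_{-2}=0, p_{-1}=1, q_{-2}=1, q_{-1}=0:
  i=0: a_0=6, p_0 = 6*1 + 0 = 6, q_0 = 6*0 + 1 = 1.
  i=1: a_1=6, p_1 = 6*6 + 1 = 37, q_1 = 6*1 + 0 = 6.
  i=2: a_2=8, p_2 = 8*37 + 6 = 302, q_2 = 8*6 + 1 = 49.
  i=3: a_3=2, p_3 = 2*302 + 37 = 641, q_3 = 2*49 + 6 = 104.
  i=4: a_4=9, p_4 = 9*641 + 302 = 6071, q_4 = 9*104 + 49 = 985.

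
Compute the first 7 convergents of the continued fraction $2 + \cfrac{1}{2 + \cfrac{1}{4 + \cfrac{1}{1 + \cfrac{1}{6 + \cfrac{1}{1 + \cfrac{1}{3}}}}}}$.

2/1, 5/2, 22/9, 27/11, 184/75, 211/86, 817/333

Using the convergent recurrence p_i = a_i*p_{i-1} + p_{i-2}, q_i = a_i*q_{i-1} + q_{i-2} with p_{-2}=0, p_{-1}=1, q_{-2}=1, q_{-1}=0:
  i=0: a_0=2, p_0 = 2*1 + 0 = 2, q_0 = 2*0 + 1 = 1.
  i=1: a_1=2, p_1 = 2*2 + 1 = 5, q_1 = 2*1 + 0 = 2.
  i=2: a_2=4, p_2 = 4*5 + 2 = 22, q_2 = 4*2 + 1 = 9.
  i=3: a_3=1, p_3 = 1*22 + 5 = 27, q_3 = 1*9 + 2 = 11.
  i=4: a_4=6, p_4 = 6*27 + 22 = 184, q_4 = 6*11 + 9 = 75.
  i=5: a_5=1, p_5 = 1*184 + 27 = 211, q_5 = 1*75 + 11 = 86.
  i=6: a_6=3, p_6 = 3*211 + 184 = 817, q_6 = 3*86 + 75 = 333.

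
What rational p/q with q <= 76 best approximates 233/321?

45/62

Expand x = 233/321 as a continued fraction with the Euclidean algorithm:
  233 = 0*321 + 233, so a_0 = 0.
  321 = 1*233 + 88, so a_1 = 1.
  233 = 2*88 + 57, so a_2 = 2.
  88 = 1*57 + 31, so a_3 = 1.
  57 = 1*31 + 26, so a_4 = 1.
  31 = 1*26 + 5, so a_5 = 1.
  26 = 5*5 + 1, so a_6 = 5.
  5 = 5*1 + 0, so a_7 = 5.
so x = [0; 1, 2, 1, 1, 1, 5, 5].
Convergents (p_i = a_i*p_{i-1} + p_{i-2}, q_i = a_i*q_{i-1} + q_{i-2} with p_{-2}=0, p_{-1}=1, q_{-2}=1, q_{-1}=0), until the denominator exceeds 76:
  i=0: a_0=0, p_0 = 0*1 + 0 = 0, q_0 = 0*0 + 1 = 1.
  i=1: a_1=1, p_1 = 1*0 + 1 = 1, q_1 = 1*1 + 0 = 1.
  i=2: a_2=2, p_2 = 2*1 + 0 = 2, q_2 = 2*1 + 1 = 3.
  i=3: a_3=1, p_3 = 1*2 + 1 = 3, q_3 = 1*3 + 1 = 4.
  i=4: a_4=1, p_4 = 1*3 + 2 = 5, q_4 = 1*4 + 3 = 7.
  i=5: a_5=1, p_5 = 1*5 + 3 = 8, q_5 = 1*7 + 4 = 11.
  i=6: a_6=5, p_6 = 5*8 + 5 = 45, q_6 = 5*11 + 7 = 62.
  i=7: a_7=5, p_7 = 5*45 + 8 = 233, q_7 = 5*62 + 11 = 321.
q_7 = 321 > 76, so the last convergent with denominator <= 76 is p_6/q_6 = 45/62.
The closest fraction with denominator <= 76 is either p_6/q_6 or the intermediate fraction (k*p_6 + p_5)/(k*q_6 + q_5) with the largest k >= 1 whose denominator stays <= 76; these approach x as k grows, and every other convergent or intermediate fraction in range is farther away.
Largest k: floor((76 - q_5)/q_6) = floor((76 - 11)/62) = 1.
That gives (1*45 + 8)/(1*62 + 11) = 53/73.
Compare the errors: |x - 45/62| = |233*62 - 45*321|/(321*62) = 1/19902, and |x - 53/73| = |233*73 - 53*321|/(321*73) = 4/23433.
Cross-multiplying, 1*23433 = 23433 < 79608 = 4*19902, so 1/19902 is smaller: the convergent 45/62 is closer to x than 53/73.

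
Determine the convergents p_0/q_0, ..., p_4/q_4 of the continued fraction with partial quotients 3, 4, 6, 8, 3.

3/1, 13/4, 81/25, 661/204, 2064/637

Using the convergent recurrence p_i = a_i*p_{i-1} + p_{i-2}, q_i = a_i*q_{i-1} + q_{i-2} with p_{-2}=0, p_{-1}=1, q_{-2}=1, q_{-1}=0:
  i=0: a_0=3, p_0 = 3*1 + 0 = 3, q_0 = 3*0 + 1 = 1.
  i=1: a_1=4, p_1 = 4*3 + 1 = 13, q_1 = 4*1 + 0 = 4.
  i=2: a_2=6, p_2 = 6*13 + 3 = 81, q_2 = 6*4 + 1 = 25.
  i=3: a_3=8, p_3 = 8*81 + 13 = 661, q_3 = 8*25 + 4 = 204.
  i=4: a_4=3, p_4 = 3*661 + 81 = 2064, q_4 = 3*204 + 25 = 637.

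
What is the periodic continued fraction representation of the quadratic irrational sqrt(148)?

[12; (6, 24)]

Write x_i = (sqrt(148) + m_i)/d_i with (m_0, d_0) = (0, 1). a_0 = floor(sqrt(148)) = 12, since 12^2 = 144 <= 148 < 169 = 13^2.
Iterate m_{i+1} = d_i*a_i - m_i, d_{i+1} = (148 - m_{i+1}^2)/d_i, a_{i+1} = floor((a_0 + m_{i+1})/d_{i+1}):
  m_1 = 1*12 - 0 = 12, d_1 = (148 - 12^2)/1 = 4/1 = 4, a_1 = floor((12 + 12)/4) = 6.
  m_2 = 4*6 - 12 = 12, d_2 = (148 - 12^2)/4 = 4/4 = 1, a_2 = floor((12 + 12)/1) = 24.
  m_3 = 1*24 - 12 = 12, d_3 = (148 - 12^2)/1 = 4/1 = 4: (m_3, d_3) = (m_1, d_1) = (12, 4), so from here the quotients repeat a_1, a_2; the period length is 2.
Hence the expansion of sqrt(148) is a_0 = 12 followed by the repeating block 6, 24 (period 2).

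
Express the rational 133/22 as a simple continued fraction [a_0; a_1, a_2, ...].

Run the Euclidean algorithm on 133 and 22; the successive quotients are the partial quotients a_0, a_1, ... (each step inverts the fractional part left over by the previous one):
  133 = 6*22 + 1, so a_0 = 6.
  22 = 22*1 + 0, so a_1 = 22.
The remainder reaches 0 after 2 divisions, so the expansion has 2 partial quotients, read off in order.

[6; 22]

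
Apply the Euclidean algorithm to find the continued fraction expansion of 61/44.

Run the Euclidean algorithm on 61 and 44; the successive quotients are the partial quotients a_0, a_1, ... (each step inverts the fractional part left over by the previous one):
  61 = 1*44 + 17, so a_0 = 1.
  44 = 2*17 + 10, so a_1 = 2.
  17 = 1*10 + 7, so a_2 = 1.
  10 = 1*7 + 3, so a_3 = 1.
  7 = 2*3 + 1, so a_4 = 2.
  3 = 3*1 + 0, so a_5 = 3.
The remainder reaches 0 after 6 divisions, so the expansion has 6 partial quotients, read off in order.

[1; 2, 1, 1, 2, 3]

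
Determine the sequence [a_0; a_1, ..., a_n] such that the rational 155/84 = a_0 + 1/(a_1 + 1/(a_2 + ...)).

[1; 1, 5, 2, 6]

Run the Euclidean algorithm on 155 and 84; the successive quotients are the partial quotients a_0, a_1, ... (each step inverts the fractional part left over by the previous one):
  155 = 1*84 + 71, so a_0 = 1.
  84 = 1*71 + 13, so a_1 = 1.
  71 = 5*13 + 6, so a_2 = 5.
  13 = 2*6 + 1, so a_3 = 2.
  6 = 6*1 + 0, so a_4 = 6.
The remainder reaches 0 after 5 divisions, so the expansion has 5 partial quotients, read off in order.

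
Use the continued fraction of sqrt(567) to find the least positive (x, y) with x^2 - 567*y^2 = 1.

(x, y) = (2024, 85)

First expand sqrt(567) as a continued fraction. With x_i = (sqrt(567) + m_i)/d_i and (m_0, d_0) = (0, 1): a_0 = floor(sqrt(567)) = 23, since 23^2 = 529 <= 567 < 576 = 24^2.
Iterate m_{i+1} = d_i*a_i - m_i, d_{i+1} = (567 - m_{i+1}^2)/d_i, a_{i+1} = floor((a_0 + m_{i+1})/d_{i+1}):
  m_1 = 1*23 - 0 = 23, d_1 = (567 - 23^2)/1 = 38/1 = 38, a_1 = floor((23 + 23)/38) = 1.
  m_2 = 38*1 - 23 = 15, d_2 = (567 - 15^2)/38 = 342/38 = 9, a_2 = floor((23 + 15)/9) = 4.
  m_3 = 9*4 - 15 = 21, d_3 = (567 - 21^2)/9 = 126/9 = 14, a_3 = floor((23 + 21)/14) = 3.
  m_4 = 14*3 - 21 = 21, d_4 = (567 - 21^2)/14 = 126/14 = 9, a_4 = floor((23 + 21)/9) = 4.
  m_5 = 9*4 - 21 = 15, d_5 = (567 - 15^2)/9 = 342/9 = 38, a_5 = floor((23 + 15)/38) = 1.
  m_6 = 38*1 - 15 = 23, d_6 = (567 - 23^2)/38 = 38/38 = 1, a_6 = floor((23 + 23)/1) = 46.
  m_7 = 1*46 - 23 = 23, d_7 = (567 - 23^2)/1 = 38/1 = 38: (m_7, d_7) = (m_1, d_1) = (23, 38), so from here the quotients repeat a_1, ..., a_6; the period length is 6.
So sqrt(567) = [23; (1, 4, 3, 4, 1, 46)] with period length k = 6.
k is even, so the fundamental solution of x^2 - 567y^2 = 1 is (p_{k-1}, q_{k-1}) = (p_5, q_5); compute convergents through index 5.
Convergents (p_i = a_i*p_{i-1} + p_{i-2}, q_i = a_i*q_{i-1} + q_{i-2} with p_{-2}=0, p_{-1}=1, q_{-2}=1, q_{-1}=0):
  i=0: a_0=23, p_0 = 23*1 + 0 = 23, q_0 = 23*0 + 1 = 1.
  i=1: a_1=1, p_1 = 1*23 + 1 = 24, q_1 = 1*1 + 0 = 1.
  i=2: a_2=4, p_2 = 4*24 + 23 = 119, q_2 = 4*1 + 1 = 5.
  i=3: a_3=3, p_3 = 3*119 + 24 = 381, q_3 = 3*5 + 1 = 16.
  i=4: a_4=4, p_4 = 4*381 + 119 = 1643, q_4 = 4*16 + 5 = 69.
  i=5: a_5=1, p_5 = 1*1643 + 381 = 2024, q_5 = 1*69 + 16 = 85.
Check: 2024^2 - 567*85^2 = 4096576 - 4096575 = 1, so (x, y) = (2024, 85) solves the equation, and by the theorem it is the least positive solution.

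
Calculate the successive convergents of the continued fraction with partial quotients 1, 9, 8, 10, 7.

Using the convergent recurrence p_i = a_i*p_{i-1} + p_{i-2}, q_i = a_i*q_{i-1} + q_{i-2} with p_{-2}=0, p_{-1}=1, q_{-2}=1, q_{-1}=0:
  i=0: a_0=1, p_0 = 1*1 + 0 = 1, q_0 = 1*0 + 1 = 1.
  i=1: a_1=9, p_1 = 9*1 + 1 = 10, q_1 = 9*1 + 0 = 9.
  i=2: a_2=8, p_2 = 8*10 + 1 = 81, q_2 = 8*9 + 1 = 73.
  i=3: a_3=10, p_3 = 10*81 + 10 = 820, q_3 = 10*73 + 9 = 739.
  i=4: a_4=7, p_4 = 7*820 + 81 = 5821, q_4 = 7*739 + 73 = 5246.

1/1, 10/9, 81/73, 820/739, 5821/5246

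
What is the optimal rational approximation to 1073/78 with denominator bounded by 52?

Expand x = 1073/78 as a continued fraction with the Euclidean algorithm:
  1073 = 13*78 + 59, so a_0 = 13.
  78 = 1*59 + 19, so a_1 = 1.
  59 = 3*19 + 2, so a_2 = 3.
  19 = 9*2 + 1, so a_3 = 9.
  2 = 2*1 + 0, so a_4 = 2.
so x = [13; 1, 3, 9, 2].
Convergents (p_i = a_i*p_{i-1} + p_{i-2}, q_i = a_i*q_{i-1} + q_{i-2} with p_{-2}=0, p_{-1}=1, q_{-2}=1, q_{-1}=0), until the denominator exceeds 52:
  i=0: a_0=13, p_0 = 13*1 + 0 = 13, q_0 = 13*0 + 1 = 1.
  i=1: a_1=1, p_1 = 1*13 + 1 = 14, q_1 = 1*1 + 0 = 1.
  i=2: a_2=3, p_2 = 3*14 + 13 = 55, q_2 = 3*1 + 1 = 4.
  i=3: a_3=9, p_3 = 9*55 + 14 = 509, q_3 = 9*4 + 1 = 37.
  i=4: a_4=2, p_4 = 2*509 + 55 = 1073, q_4 = 2*37 + 4 = 78.
q_4 = 78 > 52, so the last convergent with denominator <= 52 is p_3/q_3 = 509/37.
The closest fraction with denominator <= 52 is either p_3/q_3 or the intermediate fraction (k*p_3 + p_2)/(k*q_3 + q_2) with the largest k >= 1 whose denominator stays <= 52; these approach x as k grows, and every other convergent or intermediate fraction in range is farther away.
Largest k: floor((52 - q_2)/q_3) = floor((52 - 4)/37) = 1.
That gives (1*509 + 55)/(1*37 + 4) = 564/41.
Compare the errors: |x - 509/37| = |1073*37 - 509*78|/(78*37) = 1/2886, and |x - 564/41| = |1073*41 - 564*78|/(78*41) = 1/3198.
Cross-multiplying, 1*2886 = 2886 < 3198 = 1*3198, so 1/3198 is smaller: the intermediate fraction 564/41 is closer to x than 509/37.

564/41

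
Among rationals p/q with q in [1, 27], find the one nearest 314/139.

Expand x = 314/139 as a continued fraction with the Euclidean algorithm:
  314 = 2*139 + 36, so a_0 = 2.
  139 = 3*36 + 31, so a_1 = 3.
  36 = 1*31 + 5, so a_2 = 1.
  31 = 6*5 + 1, so a_3 = 6.
  5 = 5*1 + 0, so a_4 = 5.
so x = [2; 3, 1, 6, 5].
Convergents (p_i = a_i*p_{i-1} + p_{i-2}, q_i = a_i*q_{i-1} + q_{i-2} with p_{-2}=0, p_{-1}=1, q_{-2}=1, q_{-1}=0), until the denominator exceeds 27:
  i=0: a_0=2, p_0 = 2*1 + 0 = 2, q_0 = 2*0 + 1 = 1.
  i=1: a_1=3, p_1 = 3*2 + 1 = 7, q_1 = 3*1 + 0 = 3.
  i=2: a_2=1, p_2 = 1*7 + 2 = 9, q_2 = 1*3 + 1 = 4.
  i=3: a_3=6, p_3 = 6*9 + 7 = 61, q_3 = 6*4 + 3 = 27.
  i=4: a_4=5, p_4 = 5*61 + 9 = 314, q_4 = 5*27 + 4 = 139.
q_4 = 139 > 27, so the last convergent with denominator <= 27 is p_3/q_3 = 61/27.
The closest fraction with denominator <= 27 is either p_3/q_3 or the intermediate fraction (k*p_3 + p_2)/(k*q_3 + q_2) with the largest k >= 1 whose denominator stays <= 27; these approach x as k grows, and every other convergent or intermediate fraction in range is farther away.
Largest k: floor((27 - q_2)/q_3) = floor((27 - 4)/27) = 0.
Since k = 0, no intermediate fraction beyond p_3/q_3 has denominator <= 27, so the convergent 61/27 is the closest (its error is |314*27 - 61*139|/(139*27) = 1/3753).

61/27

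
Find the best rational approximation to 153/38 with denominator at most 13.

Expand x = 153/38 as a continued fraction with the Euclidean algorithm:
  153 = 4*38 + 1, so a_0 = 4.
  38 = 38*1 + 0, so a_1 = 38.
so x = [4; 38].
Convergents (p_i = a_i*p_{i-1} + p_{i-2}, q_i = a_i*q_{i-1} + q_{i-2} with p_{-2}=0, p_{-1}=1, q_{-2}=1, q_{-1}=0), until the denominator exceeds 13:
  i=0: a_0=4, p_0 = 4*1 + 0 = 4, q_0 = 4*0 + 1 = 1.
  i=1: a_1=38, p_1 = 38*4 + 1 = 153, q_1 = 38*1 + 0 = 38.
q_1 = 38 > 13, so the last convergent with denominator <= 13 is p_0/q_0 = 4/1.
The closest fraction with denominator <= 13 is either p_0/q_0 or the intermediate fraction (k*p_0 + p_{-1})/(k*q_0 + q_{-1}) with the largest k >= 1 whose denominator stays <= 13; these approach x as k grows, and every other convergent or intermediate fraction in range is farther away.
Largest k: floor((13 - q_{-1})/q_0) = floor((13 - 0)/1) = 13 (using the seeds p_{-1} = 1, q_{-1} = 0).
That gives (13*4 + 1)/(13*1 + 0) = 53/13.
Compare the errors: |x - 4/1| = |153*1 - 4*38|/(38*1) = 1/38, and |x - 53/13| = |153*13 - 53*38|/(38*13) = 25/494.
Cross-multiplying, 1*494 = 494 < 950 = 25*38, so 1/38 is smaller: the convergent 4/1 is closer to x than 53/13.

4/1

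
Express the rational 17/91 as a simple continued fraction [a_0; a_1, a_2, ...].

Run the Euclidean algorithm on 17 and 91; the successive quotients are the partial quotients a_0, a_1, ... (each step inverts the fractional part left over by the previous one):
  17 = 0*91 + 17, so a_0 = 0.
  91 = 5*17 + 6, so a_1 = 5.
  17 = 2*6 + 5, so a_2 = 2.
  6 = 1*5 + 1, so a_3 = 1.
  5 = 5*1 + 0, so a_4 = 5.
The remainder reaches 0 after 5 divisions, so the expansion has 5 partial quotients, read off in order.

[0; 5, 2, 1, 5]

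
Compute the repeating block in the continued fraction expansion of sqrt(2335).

[48; (3, 9, 3, 96)]

Write x_i = (sqrt(2335) + m_i)/d_i with (m_0, d_0) = (0, 1). a_0 = floor(sqrt(2335)) = 48, since 48^2 = 2304 <= 2335 < 2401 = 49^2.
Iterate m_{i+1} = d_i*a_i - m_i, d_{i+1} = (2335 - m_{i+1}^2)/d_i, a_{i+1} = floor((a_0 + m_{i+1})/d_{i+1}):
  m_1 = 1*48 - 0 = 48, d_1 = (2335 - 48^2)/1 = 31/1 = 31, a_1 = floor((48 + 48)/31) = 3.
  m_2 = 31*3 - 48 = 45, d_2 = (2335 - 45^2)/31 = 310/31 = 10, a_2 = floor((48 + 45)/10) = 9.
  m_3 = 10*9 - 45 = 45, d_3 = (2335 - 45^2)/10 = 310/10 = 31, a_3 = floor((48 + 45)/31) = 3.
  m_4 = 31*3 - 45 = 48, d_4 = (2335 - 48^2)/31 = 31/31 = 1, a_4 = floor((48 + 48)/1) = 96.
  m_5 = 1*96 - 48 = 48, d_5 = (2335 - 48^2)/1 = 31/1 = 31: (m_5, d_5) = (m_1, d_1) = (48, 31), so from here the quotients repeat a_1, ..., a_4; the period length is 4.
Hence the expansion of sqrt(2335) is a_0 = 48 followed by the repeating block 3, 9, 3, 96 (period 4).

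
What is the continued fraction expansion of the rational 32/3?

[10; 1, 2]

Run the Euclidean algorithm on 32 and 3; the successive quotients are the partial quotients a_0, a_1, ... (each step inverts the fractional part left over by the previous one):
  32 = 10*3 + 2, so a_0 = 10.
  3 = 1*2 + 1, so a_1 = 1.
  2 = 2*1 + 0, so a_2 = 2.
The remainder reaches 0 after 3 divisions, so the expansion has 3 partial quotients, read off in order.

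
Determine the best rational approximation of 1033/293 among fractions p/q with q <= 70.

Expand x = 1033/293 as a continued fraction with the Euclidean algorithm:
  1033 = 3*293 + 154, so a_0 = 3.
  293 = 1*154 + 139, so a_1 = 1.
  154 = 1*139 + 15, so a_2 = 1.
  139 = 9*15 + 4, so a_3 = 9.
  15 = 3*4 + 3, so a_4 = 3.
  4 = 1*3 + 1, so a_5 = 1.
  3 = 3*1 + 0, so a_6 = 3.
so x = [3; 1, 1, 9, 3, 1, 3].
Convergents (p_i = a_i*p_{i-1} + p_{i-2}, q_i = a_i*q_{i-1} + q_{i-2} with p_{-2}=0, p_{-1}=1, q_{-2}=1, q_{-1}=0), until the denominator exceeds 70:
  i=0: a_0=3, p_0 = 3*1 + 0 = 3, q_0 = 3*0 + 1 = 1.
  i=1: a_1=1, p_1 = 1*3 + 1 = 4, q_1 = 1*1 + 0 = 1.
  i=2: a_2=1, p_2 = 1*4 + 3 = 7, q_2 = 1*1 + 1 = 2.
  i=3: a_3=9, p_3 = 9*7 + 4 = 67, q_3 = 9*2 + 1 = 19.
  i=4: a_4=3, p_4 = 3*67 + 7 = 208, q_4 = 3*19 + 2 = 59.
  i=5: a_5=1, p_5 = 1*208 + 67 = 275, q_5 = 1*59 + 19 = 78.
q_5 = 78 > 70, so the last convergent with denominator <= 70 is p_4/q_4 = 208/59.
The closest fraction with denominator <= 70 is either p_4/q_4 or the intermediate fraction (k*p_4 + p_3)/(k*q_4 + q_3) with the largest k >= 1 whose denominator stays <= 70; these approach x as k grows, and every other convergent or intermediate fraction in range is farther away.
Largest k: floor((70 - q_3)/q_4) = floor((70 - 19)/59) = 0.
Since k = 0, no intermediate fraction beyond p_4/q_4 has denominator <= 70, so the convergent 208/59 is the closest (its error is |1033*59 - 208*293|/(293*59) = 3/17287).

208/59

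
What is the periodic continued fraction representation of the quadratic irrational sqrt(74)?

Write x_i = (sqrt(74) + m_i)/d_i with (m_0, d_0) = (0, 1). a_0 = floor(sqrt(74)) = 8, since 8^2 = 64 <= 74 < 81 = 9^2.
Iterate m_{i+1} = d_i*a_i - m_i, d_{i+1} = (74 - m_{i+1}^2)/d_i, a_{i+1} = floor((a_0 + m_{i+1})/d_{i+1}):
  m_1 = 1*8 - 0 = 8, d_1 = (74 - 8^2)/1 = 10/1 = 10, a_1 = floor((8 + 8)/10) = 1.
  m_2 = 10*1 - 8 = 2, d_2 = (74 - 2^2)/10 = 70/10 = 7, a_2 = floor((8 + 2)/7) = 1.
  m_3 = 7*1 - 2 = 5, d_3 = (74 - 5^2)/7 = 49/7 = 7, a_3 = floor((8 + 5)/7) = 1.
  m_4 = 7*1 - 5 = 2, d_4 = (74 - 2^2)/7 = 70/7 = 10, a_4 = floor((8 + 2)/10) = 1.
  m_5 = 10*1 - 2 = 8, d_5 = (74 - 8^2)/10 = 10/10 = 1, a_5 = floor((8 + 8)/1) = 16.
  m_6 = 1*16 - 8 = 8, d_6 = (74 - 8^2)/1 = 10/1 = 10: (m_6, d_6) = (m_1, d_1) = (8, 10), so from here the quotients repeat a_1, ..., a_5; the period length is 5.
Hence the expansion of sqrt(74) is a_0 = 8 followed by the repeating block 1, 1, 1, 1, 16 (period 5).

[8; (1, 1, 1, 1, 16)]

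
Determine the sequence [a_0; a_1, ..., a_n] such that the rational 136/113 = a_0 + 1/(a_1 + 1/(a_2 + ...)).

[1; 4, 1, 10, 2]

Run the Euclidean algorithm on 136 and 113; the successive quotients are the partial quotients a_0, a_1, ... (each step inverts the fractional part left over by the previous one):
  136 = 1*113 + 23, so a_0 = 1.
  113 = 4*23 + 21, so a_1 = 4.
  23 = 1*21 + 2, so a_2 = 1.
  21 = 10*2 + 1, so a_3 = 10.
  2 = 2*1 + 0, so a_4 = 2.
The remainder reaches 0 after 5 divisions, so the expansion has 5 partial quotients, read off in order.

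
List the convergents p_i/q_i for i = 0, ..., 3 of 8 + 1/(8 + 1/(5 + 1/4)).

Using the convergent recurrence p_i = a_i*p_{i-1} + p_{i-2}, q_i = a_i*q_{i-1} + q_{i-2} with p_{-2}=0, p_{-1}=1, q_{-2}=1, q_{-1}=0:
  i=0: a_0=8, p_0 = 8*1 + 0 = 8, q_0 = 8*0 + 1 = 1.
  i=1: a_1=8, p_1 = 8*8 + 1 = 65, q_1 = 8*1 + 0 = 8.
  i=2: a_2=5, p_2 = 5*65 + 8 = 333, q_2 = 5*8 + 1 = 41.
  i=3: a_3=4, p_3 = 4*333 + 65 = 1397, q_3 = 4*41 + 8 = 172.

8/1, 65/8, 333/41, 1397/172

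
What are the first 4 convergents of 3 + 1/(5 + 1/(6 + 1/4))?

Using the convergent recurrence p_i = a_i*p_{i-1} + p_{i-2}, q_i = a_i*q_{i-1} + q_{i-2} with p_{-2}=0, p_{-1}=1, q_{-2}=1, q_{-1}=0:
  i=0: a_0=3, p_0 = 3*1 + 0 = 3, q_0 = 3*0 + 1 = 1.
  i=1: a_1=5, p_1 = 5*3 + 1 = 16, q_1 = 5*1 + 0 = 5.
  i=2: a_2=6, p_2 = 6*16 + 3 = 99, q_2 = 6*5 + 1 = 31.
  i=3: a_3=4, p_3 = 4*99 + 16 = 412, q_3 = 4*31 + 5 = 129.

3/1, 16/5, 99/31, 412/129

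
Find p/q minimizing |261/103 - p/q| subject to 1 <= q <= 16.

38/15

Expand x = 261/103 as a continued fraction with the Euclidean algorithm:
  261 = 2*103 + 55, so a_0 = 2.
  103 = 1*55 + 48, so a_1 = 1.
  55 = 1*48 + 7, so a_2 = 1.
  48 = 6*7 + 6, so a_3 = 6.
  7 = 1*6 + 1, so a_4 = 1.
  6 = 6*1 + 0, so a_5 = 6.
so x = [2; 1, 1, 6, 1, 6].
Convergents (p_i = a_i*p_{i-1} + p_{i-2}, q_i = a_i*q_{i-1} + q_{i-2} with p_{-2}=0, p_{-1}=1, q_{-2}=1, q_{-1}=0), until the denominator exceeds 16:
  i=0: a_0=2, p_0 = 2*1 + 0 = 2, q_0 = 2*0 + 1 = 1.
  i=1: a_1=1, p_1 = 1*2 + 1 = 3, q_1 = 1*1 + 0 = 1.
  i=2: a_2=1, p_2 = 1*3 + 2 = 5, q_2 = 1*1 + 1 = 2.
  i=3: a_3=6, p_3 = 6*5 + 3 = 33, q_3 = 6*2 + 1 = 13.
  i=4: a_4=1, p_4 = 1*33 + 5 = 38, q_4 = 1*13 + 2 = 15.
  i=5: a_5=6, p_5 = 6*38 + 33 = 261, q_5 = 6*15 + 13 = 103.
q_5 = 103 > 16, so the last convergent with denominator <= 16 is p_4/q_4 = 38/15.
The closest fraction with denominator <= 16 is either p_4/q_4 or the intermediate fraction (k*p_4 + p_3)/(k*q_4 + q_3) with the largest k >= 1 whose denominator stays <= 16; these approach x as k grows, and every other convergent or intermediate fraction in range is farther away.
Largest k: floor((16 - q_3)/q_4) = floor((16 - 13)/15) = 0.
Since k = 0, no intermediate fraction beyond p_4/q_4 has denominator <= 16, so the convergent 38/15 is the closest (its error is |261*15 - 38*103|/(103*15) = 1/1545).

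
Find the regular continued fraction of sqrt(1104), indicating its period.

Write x_i = (sqrt(1104) + m_i)/d_i with (m_0, d_0) = (0, 1). a_0 = floor(sqrt(1104)) = 33, since 33^2 = 1089 <= 1104 < 1156 = 34^2.
Iterate m_{i+1} = d_i*a_i - m_i, d_{i+1} = (1104 - m_{i+1}^2)/d_i, a_{i+1} = floor((a_0 + m_{i+1})/d_{i+1}):
  m_1 = 1*33 - 0 = 33, d_1 = (1104 - 33^2)/1 = 15/1 = 15, a_1 = floor((33 + 33)/15) = 4.
  m_2 = 15*4 - 33 = 27, d_2 = (1104 - 27^2)/15 = 375/15 = 25, a_2 = floor((33 + 27)/25) = 2.
  m_3 = 25*2 - 27 = 23, d_3 = (1104 - 23^2)/25 = 575/25 = 23, a_3 = floor((33 + 23)/23) = 2.
  m_4 = 23*2 - 23 = 23, d_4 = (1104 - 23^2)/23 = 575/23 = 25, a_4 = floor((33 + 23)/25) = 2.
  m_5 = 25*2 - 23 = 27, d_5 = (1104 - 27^2)/25 = 375/25 = 15, a_5 = floor((33 + 27)/15) = 4.
  m_6 = 15*4 - 27 = 33, d_6 = (1104 - 33^2)/15 = 15/15 = 1, a_6 = floor((33 + 33)/1) = 66.
  m_7 = 1*66 - 33 = 33, d_7 = (1104 - 33^2)/1 = 15/1 = 15: (m_7, d_7) = (m_1, d_1) = (33, 15), so from here the quotients repeat a_1, ..., a_6; the period length is 6.
Hence the expansion of sqrt(1104) is a_0 = 33 followed by the repeating block 4, 2, 2, 2, 4, 66 (period 6).

[33; (4, 2, 2, 2, 4, 66)]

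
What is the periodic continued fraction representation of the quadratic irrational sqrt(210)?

Write x_i = (sqrt(210) + m_i)/d_i with (m_0, d_0) = (0, 1). a_0 = floor(sqrt(210)) = 14, since 14^2 = 196 <= 210 < 225 = 15^2.
Iterate m_{i+1} = d_i*a_i - m_i, d_{i+1} = (210 - m_{i+1}^2)/d_i, a_{i+1} = floor((a_0 + m_{i+1})/d_{i+1}):
  m_1 = 1*14 - 0 = 14, d_1 = (210 - 14^2)/1 = 14/1 = 14, a_1 = floor((14 + 14)/14) = 2.
  m_2 = 14*2 - 14 = 14, d_2 = (210 - 14^2)/14 = 14/14 = 1, a_2 = floor((14 + 14)/1) = 28.
  m_3 = 1*28 - 14 = 14, d_3 = (210 - 14^2)/1 = 14/1 = 14: (m_3, d_3) = (m_1, d_1) = (14, 14), so from here the quotients repeat a_1, a_2; the period length is 2.
Hence the expansion of sqrt(210) is a_0 = 14 followed by the repeating block 2, 28 (period 2).

[14; (2, 28)]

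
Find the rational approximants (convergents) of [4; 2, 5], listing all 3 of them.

Using the convergent recurrence p_i = a_i*p_{i-1} + p_{i-2}, q_i = a_i*q_{i-1} + q_{i-2} with p_{-2}=0, p_{-1}=1, q_{-2}=1, q_{-1}=0:
  i=0: a_0=4, p_0 = 4*1 + 0 = 4, q_0 = 4*0 + 1 = 1.
  i=1: a_1=2, p_1 = 2*4 + 1 = 9, q_1 = 2*1 + 0 = 2.
  i=2: a_2=5, p_2 = 5*9 + 4 = 49, q_2 = 5*2 + 1 = 11.

4/1, 9/2, 49/11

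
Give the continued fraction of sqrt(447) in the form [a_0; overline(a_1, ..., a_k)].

Write x_i = (sqrt(447) + m_i)/d_i with (m_0, d_0) = (0, 1). a_0 = floor(sqrt(447)) = 21, since 21^2 = 441 <= 447 < 484 = 22^2.
Iterate m_{i+1} = d_i*a_i - m_i, d_{i+1} = (447 - m_{i+1}^2)/d_i, a_{i+1} = floor((a_0 + m_{i+1})/d_{i+1}):
  m_1 = 1*21 - 0 = 21, d_1 = (447 - 21^2)/1 = 6/1 = 6, a_1 = floor((21 + 21)/6) = 7.
  m_2 = 6*7 - 21 = 21, d_2 = (447 - 21^2)/6 = 6/6 = 1, a_2 = floor((21 + 21)/1) = 42.
  m_3 = 1*42 - 21 = 21, d_3 = (447 - 21^2)/1 = 6/1 = 6: (m_3, d_3) = (m_1, d_1) = (21, 6), so from here the quotients repeat a_1, a_2; the period length is 2.
Hence the expansion of sqrt(447) is a_0 = 21 followed by the repeating block 7, 42 (period 2).

[21; overline(7, 42)]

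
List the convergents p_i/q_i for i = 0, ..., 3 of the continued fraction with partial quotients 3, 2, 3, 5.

Using the convergent recurrence p_i = a_i*p_{i-1} + p_{i-2}, q_i = a_i*q_{i-1} + q_{i-2} with p_{-2}=0, p_{-1}=1, q_{-2}=1, q_{-1}=0:
  i=0: a_0=3, p_0 = 3*1 + 0 = 3, q_0 = 3*0 + 1 = 1.
  i=1: a_1=2, p_1 = 2*3 + 1 = 7, q_1 = 2*1 + 0 = 2.
  i=2: a_2=3, p_2 = 3*7 + 3 = 24, q_2 = 3*2 + 1 = 7.
  i=3: a_3=5, p_3 = 5*24 + 7 = 127, q_3 = 5*7 + 2 = 37.

3/1, 7/2, 24/7, 127/37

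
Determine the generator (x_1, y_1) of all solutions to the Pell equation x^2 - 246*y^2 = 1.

First expand sqrt(246) as a continued fraction. With x_i = (sqrt(246) + m_i)/d_i and (m_0, d_0) = (0, 1): a_0 = floor(sqrt(246)) = 15, since 15^2 = 225 <= 246 < 256 = 16^2.
Iterate m_{i+1} = d_i*a_i - m_i, d_{i+1} = (246 - m_{i+1}^2)/d_i, a_{i+1} = floor((a_0 + m_{i+1})/d_{i+1}):
  m_1 = 1*15 - 0 = 15, d_1 = (246 - 15^2)/1 = 21/1 = 21, a_1 = floor((15 + 15)/21) = 1.
  m_2 = 21*1 - 15 = 6, d_2 = (246 - 6^2)/21 = 210/21 = 10, a_2 = floor((15 + 6)/10) = 2.
  m_3 = 10*2 - 6 = 14, d_3 = (246 - 14^2)/10 = 50/10 = 5, a_3 = floor((15 + 14)/5) = 5.
  m_4 = 5*5 - 14 = 11, d_4 = (246 - 11^2)/5 = 125/5 = 25, a_4 = floor((15 + 11)/25) = 1.
  m_5 = 25*1 - 11 = 14, d_5 = (246 - 14^2)/25 = 50/25 = 2, a_5 = floor((15 + 14)/2) = 14.
  m_6 = 2*14 - 14 = 14, d_6 = (246 - 14^2)/2 = 50/2 = 25, a_6 = floor((15 + 14)/25) = 1.
  m_7 = 25*1 - 14 = 11, d_7 = (246 - 11^2)/25 = 125/25 = 5, a_7 = floor((15 + 11)/5) = 5.
  m_8 = 5*5 - 11 = 14, d_8 = (246 - 14^2)/5 = 50/5 = 10, a_8 = floor((15 + 14)/10) = 2.
  m_9 = 10*2 - 14 = 6, d_9 = (246 - 6^2)/10 = 210/10 = 21, a_9 = floor((15 + 6)/21) = 1.
  m_10 = 21*1 - 6 = 15, d_10 = (246 - 15^2)/21 = 21/21 = 1, a_10 = floor((15 + 15)/1) = 30.
  m_11 = 1*30 - 15 = 15, d_11 = (246 - 15^2)/1 = 21/1 = 21: (m_11, d_11) = (m_1, d_1) = (15, 21), so from here the quotients repeat a_1, ..., a_10; the period length is 10.
So sqrt(246) = [15; (1, 2, 5, 1, 14, 1, 5, 2, 1, 30)] with period length k = 10.
k is even, so the fundamental solution of x^2 - 246y^2 = 1 is (p_{k-1}, q_{k-1}) = (p_9, q_9); compute convergents through index 9.
Convergents (p_i = a_i*p_{i-1} + p_{i-2}, q_i = a_i*q_{i-1} + q_{i-2} with p_{-2}=0, p_{-1}=1, q_{-2}=1, q_{-1}=0):
  i=0: a_0=15, p_0 = 15*1 + 0 = 15, q_0 = 15*0 + 1 = 1.
  i=1: a_1=1, p_1 = 1*15 + 1 = 16, q_1 = 1*1 + 0 = 1.
  i=2: a_2=2, p_2 = 2*16 + 15 = 47, q_2 = 2*1 + 1 = 3.
  i=3: a_3=5, p_3 = 5*47 + 16 = 251, q_3 = 5*3 + 1 = 16.
  i=4: a_4=1, p_4 = 1*251 + 47 = 298, q_4 = 1*16 + 3 = 19.
  i=5: a_5=14, p_5 = 14*298 + 251 = 4423, q_5 = 14*19 + 16 = 282.
  i=6: a_6=1, p_6 = 1*4423 + 298 = 4721, q_6 = 1*282 + 19 = 301.
  i=7: a_7=5, p_7 = 5*4721 + 4423 = 28028, q_7 = 5*301 + 282 = 1787.
  i=8: a_8=2, p_8 = 2*28028 + 4721 = 60777, q_8 = 2*1787 + 301 = 3875.
  i=9: a_9=1, p_9 = 1*60777 + 28028 = 88805, q_9 = 1*3875 + 1787 = 5662.
Check: 88805^2 - 246*5662^2 = 7886328025 - 7886328024 = 1, so (x, y) = (88805, 5662) solves the equation, and by the theorem it is the least positive solution.

(x, y) = (88805, 5662)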